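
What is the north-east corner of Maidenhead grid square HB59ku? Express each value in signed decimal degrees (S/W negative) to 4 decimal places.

-70.1250, -29.0833

Field H=7, B=1: +7·20° lon, +1·10° lat → SW at lon -40°, lat -80°.
Square 5, 9: +5·2° lon, +9·1° lat → SW at lon -30°, lat -71°.
Subsquare k=10, u=20: +10·0.0833333° lon, +20·0.0416667° lat → SW at lon -29.1667°, lat -70.1667°.
Cell spans 0.0833333° lon × 0.0416667° lat. NE corner is SW corner plus one full cell.
latitude -70.1250, longitude -29.0833.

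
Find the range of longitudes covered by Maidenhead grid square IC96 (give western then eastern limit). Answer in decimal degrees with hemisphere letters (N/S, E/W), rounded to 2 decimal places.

Field I=8, C=2: +8·20° lon, +2·10° lat → SW at lon -20°, lat -70°.
Square 9, 6: +9·2° lon, +6·1° lat → SW at lon -2°, lat -64°.
Cell spans 2° lon × 1° lat.
west 2.00° W, east 0.00° E.

2.00° W, 0.00° E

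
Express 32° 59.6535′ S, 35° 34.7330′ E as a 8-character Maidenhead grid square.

KF77sa91

Offset from 180°W / 90°S: lon 215.57888°, lat 57.00577°.
Field: 215.57888/20 → 10 → K, 57.00577/10 → 5 → F; chars KF.
Square: 15.57888/2 → 7, 7.00577/1 → 7; chars 77.
Subsquare: 1.57888/0.0833333 → 18 → s, 0.00577/0.0416667 → 0 → a; chars sa.
Extended square: 0.07888/0.00833333 → 9, 0.00577/0.00416667 → 1; chars 91.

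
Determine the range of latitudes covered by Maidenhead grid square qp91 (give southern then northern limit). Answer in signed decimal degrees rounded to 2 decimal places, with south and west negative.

61.00, 62.00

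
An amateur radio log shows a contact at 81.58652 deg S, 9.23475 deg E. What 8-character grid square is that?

JA48oj89

Add 180° to longitude and 90° to latitude: 189.23475, 8.41348.
Field: 189.23475/20 → 9 → J, 8.41348/10 → 0 → A; chars JA.
Square: 9.23475/2 → 4, 8.41348/1 → 8; chars 48.
Subsquare: 1.23475/0.0833333 → 14 → o, 0.41348/0.0416667 → 9 → j; chars oj.
Extended square: 0.06808/0.00833333 → 8, 0.03848/0.00416667 → 9; chars 89.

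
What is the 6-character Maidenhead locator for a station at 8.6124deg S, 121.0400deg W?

CI91lj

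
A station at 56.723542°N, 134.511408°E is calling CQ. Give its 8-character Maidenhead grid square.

PO76gr13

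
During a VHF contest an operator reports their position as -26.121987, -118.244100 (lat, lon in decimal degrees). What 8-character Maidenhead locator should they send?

DG03vv00

Shift to the Maidenhead origin (180°W, 90°S): lon 61.75590, lat 63.87801.
Field (20°×10°, letters A–R): lon ⌊61.75590/20⌋ = 3 → D; lat ⌊63.87801/10⌋ = 6 → G.
Square (2°×1°, digits 0–9): lon ⌊1.75590/2⌋ = 0; lat ⌊3.87801/1⌋ = 3.
Subsquare (5′×2.5′, letters a–x): lon ⌊1.75590/0.0833333⌋ = 21 → v; lat ⌊0.87801/0.0416667⌋ = 21 → v.
Extended square (30″×15″, digits 0–9): lon ⌊0.00590/0.00833333⌋ = 0; lat ⌊0.00301/0.00416667⌋ = 0.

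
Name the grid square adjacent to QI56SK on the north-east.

QI56tl

Longitude subsquare s = 18; +1 → 19 = t.
Latitude subsquare k = 10; +1 → 11 = l.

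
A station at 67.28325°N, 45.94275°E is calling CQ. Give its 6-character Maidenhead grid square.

Offset from 180°W / 90°S: lon 225.9427°, lat 157.2833°.
Field (20°×10°, letters A–R): 225.9427/20 → 11 → L, 157.2833/10 → 15 → P; chars LP.
Square (2°×1°, digits 0–9): 5.9427/2 → 2, 7.2833/1 → 7; chars 27.
Subsquare (5′×2.5′, letters a–x): 1.9427/0.0833333 → 23 → x, 0.2833/0.0416667 → 6 → g; chars xg.

LP27xg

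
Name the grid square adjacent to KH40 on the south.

Latitude square 0; −1 → -1, wraps to 9, carry into field.
Latitude field H = 7; −1 → 6 = G.
The longitude characters are unchanged.

KG49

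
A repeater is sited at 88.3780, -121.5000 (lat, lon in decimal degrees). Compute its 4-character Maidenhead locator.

CR98

Shift to the Maidenhead origin (180°W, 90°S): lon 58.50, lat 178.38.
Field: lon ⌊58.50/20⌋ = 2 → C; lat ⌊178.38/10⌋ = 17 → R.
Square: lon ⌊18.50/2⌋ = 9; lat ⌊8.38/1⌋ = 8.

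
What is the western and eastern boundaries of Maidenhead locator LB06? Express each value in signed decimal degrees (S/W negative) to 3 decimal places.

Field L=11, B=1: +11·20° lon, +1·10° lat → SW at lon 40°, lat -80°.
Square 0, 6: +0·2° lon, +6·1° lat → SW at lon 40°, lat -74°.
Cell spans 2° lon × 1° lat.
west 40.000, east 42.000.

40.000, 42.000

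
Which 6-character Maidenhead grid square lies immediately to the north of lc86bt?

Latitude subsquare t = 19; +1 → 20 = u.
The longitude characters are unchanged.

LC86bu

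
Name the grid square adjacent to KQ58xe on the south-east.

KQ68ad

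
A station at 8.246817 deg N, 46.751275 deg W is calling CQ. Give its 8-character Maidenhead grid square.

GJ68of99

Offset from 180°W / 90°S: lon 133.24873°, lat 98.24682°.
Field: 133.24873/20 → 6 → G, 98.24682/10 → 9 → J; chars GJ.
Square: 13.24873/2 → 6, 8.24682/1 → 8; chars 68.
Subsquare: 1.24873/0.0833333 → 14 → o, 0.24682/0.0416667 → 5 → f; chars of.
Extended square: 0.08206/0.00833333 → 9, 0.03848/0.00416667 → 9; chars 99.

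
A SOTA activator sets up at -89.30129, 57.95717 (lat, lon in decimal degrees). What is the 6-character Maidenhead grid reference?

LA80xq

Shift to the Maidenhead origin (180°W, 90°S): lon 237.9572, lat 0.6987.
Field (20°×10°, letters A–R): 237.9572/20 → 11 → L, 0.6987/10 → 0 → A; chars LA.
Square (2°×1°, digits 0–9): 17.9572/2 → 8, 0.6987/1 → 0; chars 80.
Subsquare (5′×2.5′, letters a–x): 1.9572/0.0833333 → 23 → x, 0.6987/0.0416667 → 16 → q; chars xq.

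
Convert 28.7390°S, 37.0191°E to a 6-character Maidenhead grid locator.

KG81mg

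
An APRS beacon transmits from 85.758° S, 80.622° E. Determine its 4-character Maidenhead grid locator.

NA04

Shift to the Maidenhead origin (180°W, 90°S): lon 260.62, lat 4.24.
Field: lon ⌊260.62/20⌋ = 13 → N; lat ⌊4.24/10⌋ = 0 → A.
Square: lon ⌊0.62/2⌋ = 0; lat ⌊4.24/1⌋ = 4.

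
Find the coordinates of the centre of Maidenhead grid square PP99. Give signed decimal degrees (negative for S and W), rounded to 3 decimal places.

69.500, 139.000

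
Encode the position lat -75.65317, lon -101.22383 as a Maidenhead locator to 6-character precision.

Offset from 180°W / 90°S: lon 78.7762°, lat 14.3468°.
Field: lon ⌊78.7762/20⌋ = 3 → D; lat ⌊14.3468/10⌋ = 1 → B.
Square: lon ⌊18.7762/2⌋ = 9; lat ⌊4.3468/1⌋ = 4.
Subsquare: lon ⌊0.7762/0.0833333⌋ = 9 → j; lat ⌊0.3468/0.0416667⌋ = 8 → i.

DB94ji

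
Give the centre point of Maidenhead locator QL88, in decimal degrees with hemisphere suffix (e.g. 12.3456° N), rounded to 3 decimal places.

Field Q=16, L=11: +16·20° lon, +11·10° lat → SW at lon 140°, lat 20°.
Square 8, 8: +8·2° lon, +8·1° lat → SW at lon 156°, lat 28°.
Cell spans 2° lon × 1° lat. Centre is SW corner plus half of each.
latitude 28.500° N, longitude 157.000° E.

28.500° N, 157.000° E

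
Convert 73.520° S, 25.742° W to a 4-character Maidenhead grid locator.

Shift to the Maidenhead origin (180°W, 90°S): lon 154.26, lat 16.48.
Field: 154.26/20 → 7 → H, 16.48/10 → 1 → B; chars HB.
Square: 14.26/2 → 7, 6.48/1 → 6; chars 76.

HB76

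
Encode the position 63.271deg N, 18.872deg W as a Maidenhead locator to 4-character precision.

IP03

Offset from 180°W / 90°S: lon 161.13°, lat 153.27°.
Field: 161.13/20 → 8 → I, 153.27/10 → 15 → P; chars IP.
Square: 1.13/2 → 0, 3.27/1 → 3; chars 03.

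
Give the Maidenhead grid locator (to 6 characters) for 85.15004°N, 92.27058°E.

NR65dd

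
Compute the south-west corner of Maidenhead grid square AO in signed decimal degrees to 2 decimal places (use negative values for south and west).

Field A=0, O=14: +0·20° lon, +14·10° lat → SW at lon -180°, lat 50°.
latitude 50.00, longitude -180.00.

50.00, -180.00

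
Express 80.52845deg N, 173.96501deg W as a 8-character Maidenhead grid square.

AR30am46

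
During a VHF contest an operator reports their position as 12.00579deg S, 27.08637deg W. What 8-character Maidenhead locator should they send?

Shift to the Maidenhead origin (180°W, 90°S): lon 152.91363, lat 77.99421.
Field: lon ⌊152.91363/20⌋ = 7 → H; lat ⌊77.99421/10⌋ = 7 → H.
Square: lon ⌊12.91363/2⌋ = 6; lat ⌊7.99421/1⌋ = 7.
Subsquare: lon ⌊0.91363/0.0833333⌋ = 10 → k; lat ⌊0.99421/0.0416667⌋ = 23 → x.
Extended square: lon ⌊0.08030/0.00833333⌋ = 9; lat ⌊0.03588/0.00416667⌋ = 8.

HH67kx98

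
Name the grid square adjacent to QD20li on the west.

QD20ki

Longitude subsquare l = 11; −1 → 10 = k.
The latitude characters are unchanged.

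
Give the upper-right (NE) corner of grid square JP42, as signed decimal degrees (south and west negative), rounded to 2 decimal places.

Field J=9, P=15: +9·20° lon, +15·10° lat → SW at lon 0°, lat 60°.
Square 4, 2: +4·2° lon, +2·1° lat → SW at lon 8°, lat 62°.
Cell spans 2° lon × 1° lat. NE corner is SW corner plus one full cell.
latitude 63.00, longitude 10.00.

63.00, 10.00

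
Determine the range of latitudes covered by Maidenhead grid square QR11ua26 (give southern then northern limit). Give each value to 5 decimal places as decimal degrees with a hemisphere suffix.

81.02500° N, 81.02917° N

Field Q=16, R=17: +16·20° lon, +17·10° lat → SW at lon 140°, lat 80°.
Square 1, 1: +1·2° lon, +1·1° lat → SW at lon 142°, lat 81°.
Subsquare u=20, a=0: +20·0.0833333° lon, +0·0.0416667° lat → SW at lon 143.667°, lat 81°.
Extended square 2, 6: +2·0.00833333° lon, +6·0.00416667° lat → SW at lon 143.683°, lat 81.025°.
Cell spans 0.00833333° lon × 0.00416667° lat.
south 81.02500° N, north 81.02917° N.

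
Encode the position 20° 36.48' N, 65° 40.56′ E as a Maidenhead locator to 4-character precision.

ML20

Shift to the Maidenhead origin (180°W, 90°S): lon 245.68, lat 110.61.
Field: lon ⌊245.68/20⌋ = 12 → M; lat ⌊110.61/10⌋ = 11 → L.
Square: lon ⌊5.68/2⌋ = 2; lat ⌊0.61/1⌋ = 0.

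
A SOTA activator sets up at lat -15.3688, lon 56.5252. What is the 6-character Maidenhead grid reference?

Add 180° to longitude and 90° to latitude: 236.5252, 74.6312.
Field (20°×10°, letters A–R): 236.5252/20 → 11 → L, 74.6312/10 → 7 → H; chars LH.
Square (2°×1°, digits 0–9): 16.5252/2 → 8, 4.6312/1 → 4; chars 84.
Subsquare (5′×2.5′, letters a–x): 0.5252/0.0833333 → 6 → g, 0.6312/0.0416667 → 15 → p; chars gp.

LH84gp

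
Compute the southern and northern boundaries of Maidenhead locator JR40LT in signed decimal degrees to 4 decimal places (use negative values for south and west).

Field J=9, R=17: +9·20° lon, +17·10° lat → SW at lon 0°, lat 80°.
Square 4, 0: +4·2° lon, +0·1° lat → SW at lon 8°, lat 80°.
Subsquare l=11, t=19: +11·0.0833333° lon, +19·0.0416667° lat → SW at lon 8.91667°, lat 80.7917°.
Cell spans 0.0833333° lon × 0.0416667° lat.
south 80.7917, north 80.8333.

80.7917, 80.8333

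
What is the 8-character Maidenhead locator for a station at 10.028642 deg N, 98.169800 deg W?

Add 180° to longitude and 90° to latitude: 81.83020, 100.02864.
Field: lon ⌊81.83020/20⌋ = 4 → E; lat ⌊100.02864/10⌋ = 10 → K.
Square: lon ⌊1.83020/2⌋ = 0; lat ⌊0.02864/1⌋ = 0.
Subsquare: lon ⌊1.83020/0.0833333⌋ = 21 → v; lat ⌊0.02864/0.0416667⌋ = 0 → a.
Extended square: lon ⌊0.08020/0.00833333⌋ = 9; lat ⌊0.02864/0.00416667⌋ = 6.

EK00va96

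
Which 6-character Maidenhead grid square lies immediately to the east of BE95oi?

BE95pi

Longitude subsquare o = 14; +1 → 15 = p.
The latitude characters are unchanged.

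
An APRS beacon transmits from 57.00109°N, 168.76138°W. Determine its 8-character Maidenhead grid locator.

Add 180° to longitude and 90° to latitude: 11.23862, 147.00109.
Field (20°×10°, letters A–R): 11.23862/20 → 0 → A, 147.00109/10 → 14 → O; chars AO.
Square (2°×1°, digits 0–9): 11.23862/2 → 5, 7.00109/1 → 7; chars 57.
Subsquare (5′×2.5′, letters a–x): 1.23862/0.0833333 → 14 → o, 0.00109/0.0416667 → 0 → a; chars oa.
Extended square (30″×15″, digits 0–9): 0.07195/0.00833333 → 8, 0.00109/0.00416667 → 0; chars 80.

AO57oa80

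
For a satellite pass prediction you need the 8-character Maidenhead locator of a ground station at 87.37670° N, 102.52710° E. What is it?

Shift to the Maidenhead origin (180°W, 90°S): lon 282.52710, lat 177.37670.
Field: 282.52710/20 → 14 → O, 177.37670/10 → 17 → R; chars OR.
Square: 2.52710/2 → 1, 7.37670/1 → 7; chars 17.
Subsquare: 0.52710/0.0833333 → 6 → g, 0.37670/0.0416667 → 9 → j; chars gj.
Extended square: 0.02710/0.00833333 → 3, 0.00170/0.00416667 → 0; chars 30.

OR17gj30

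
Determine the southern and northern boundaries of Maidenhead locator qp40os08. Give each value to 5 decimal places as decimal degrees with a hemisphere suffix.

60.78333° N, 60.78750° N

Field Q=16, P=15: +16·20° lon, +15·10° lat → SW at lon 140°, lat 60°.
Square 4, 0: +4·2° lon, +0·1° lat → SW at lon 148°, lat 60°.
Subsquare o=14, s=18: +14·0.0833333° lon, +18·0.0416667° lat → SW at lon 149.167°, lat 60.75°.
Extended square 0, 8: +0·0.00833333° lon, +8·0.00416667° lat → SW at lon 149.167°, lat 60.7833°.
Cell spans 0.00833333° lon × 0.00416667° lat.
south 60.78333° N, north 60.78750° N.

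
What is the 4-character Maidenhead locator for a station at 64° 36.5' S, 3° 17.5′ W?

Offset from 180°W / 90°S: lon 176.71°, lat 25.39°.
Field: 176.71/20 → 8 → I, 25.39/10 → 2 → C; chars IC.
Square: 16.71/2 → 8, 5.39/1 → 5; chars 85.

IC85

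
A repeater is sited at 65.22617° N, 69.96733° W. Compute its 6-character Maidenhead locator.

Add 180° to longitude and 90° to latitude: 110.0327, 155.2262.
Field: 110.0327/20 → 5 → F, 155.2262/10 → 15 → P; chars FP.
Square: 10.0327/2 → 5, 5.2262/1 → 5; chars 55.
Subsquare: 0.0327/0.0833333 → 0 → a, 0.2262/0.0416667 → 5 → f; chars af.

FP55af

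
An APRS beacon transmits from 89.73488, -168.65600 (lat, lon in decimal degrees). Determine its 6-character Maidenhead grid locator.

AR59qr

Add 180° to longitude and 90° to latitude: 11.3440, 179.7349.
Field (20°×10°, letters A–R): 11.3440/20 → 0 → A, 179.7349/10 → 17 → R; chars AR.
Square (2°×1°, digits 0–9): 11.3440/2 → 5, 9.7349/1 → 9; chars 59.
Subsquare (5′×2.5′, letters a–x): 1.3440/0.0833333 → 16 → q, 0.7349/0.0416667 → 17 → r; chars qr.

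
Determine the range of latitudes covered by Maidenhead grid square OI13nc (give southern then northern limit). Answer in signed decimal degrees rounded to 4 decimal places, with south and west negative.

-6.9167, -6.8750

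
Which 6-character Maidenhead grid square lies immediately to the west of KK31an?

KK21xn

Longitude subsquare a = 0; −1 → -1, wraps to 23 = x, carry into square.
Longitude square 3; −1 → 2.
The latitude characters are unchanged.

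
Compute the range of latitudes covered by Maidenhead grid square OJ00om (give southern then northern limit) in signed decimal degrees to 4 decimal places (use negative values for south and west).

Field O=14, J=9: +14·20° lon, +9·10° lat → SW at lon 100°, lat 0°.
Square 0, 0: +0·2° lon, +0·1° lat → SW at lon 100°, lat 0°.
Subsquare o=14, m=12: +14·0.0833333° lon, +12·0.0416667° lat → SW at lon 101.167°, lat 0.5°.
Cell spans 0.0833333° lon × 0.0416667° lat.
south 0.5000, north 0.5417.

0.5000, 0.5417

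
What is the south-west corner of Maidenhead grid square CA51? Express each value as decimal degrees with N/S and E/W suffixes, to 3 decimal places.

89.000° S, 130.000° W

Field C=2, A=0: +2·20° lon, +0·10° lat → SW at lon -140°, lat -90°.
Square 5, 1: +5·2° lon, +1·1° lat → SW at lon -130°, lat -89°.
latitude 89.000° S, longitude 130.000° W.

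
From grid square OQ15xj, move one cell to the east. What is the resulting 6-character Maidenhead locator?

OQ25aj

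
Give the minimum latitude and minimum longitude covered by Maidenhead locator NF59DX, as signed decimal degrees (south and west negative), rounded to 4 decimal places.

-30.0417, 90.2500

Field N=13, F=5: +13·20° lon, +5·10° lat → SW at lon 80°, lat -40°.
Square 5, 9: +5·2° lon, +9·1° lat → SW at lon 90°, lat -31°.
Subsquare d=3, x=23: +3·0.0833333° lon, +23·0.0416667° lat → SW at lon 90.25°, lat -30.0417°.
latitude -30.0417, longitude 90.2500.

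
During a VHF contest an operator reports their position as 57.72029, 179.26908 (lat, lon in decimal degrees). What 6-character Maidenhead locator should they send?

Offset from 180°W / 90°S: lon 359.2691°, lat 147.7203°.
Field: 359.2691/20 → 17 → R, 147.7203/10 → 14 → O; chars RO.
Square: 19.2691/2 → 9, 7.7203/1 → 7; chars 97.
Subsquare: 1.2691/0.0833333 → 15 → p, 0.7203/0.0416667 → 17 → r; chars pr.

RO97pr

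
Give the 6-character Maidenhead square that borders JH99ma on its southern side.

Latitude subsquare a = 0; −1 → -1, wraps to 23 = x, carry into square.
Latitude square 9; −1 → 8.
The longitude characters are unchanged.

JH98mx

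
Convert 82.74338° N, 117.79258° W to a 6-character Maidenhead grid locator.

DR12cr

Offset from 180°W / 90°S: lon 62.2074°, lat 172.7434°.
Field: 62.2074/20 → 3 → D, 172.7434/10 → 17 → R; chars DR.
Square: 2.2074/2 → 1, 2.7434/1 → 2; chars 12.
Subsquare: 0.2074/0.0833333 → 2 → c, 0.7434/0.0416667 → 17 → r; chars cr.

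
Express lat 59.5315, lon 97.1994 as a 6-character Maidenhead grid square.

NO89om

Add 180° to longitude and 90° to latitude: 277.1994, 149.5315.
Field: 277.1994/20 → 13 → N, 149.5315/10 → 14 → O; chars NO.
Square: 17.1994/2 → 8, 9.5315/1 → 9; chars 89.
Subsquare: 1.1994/0.0833333 → 14 → o, 0.5315/0.0416667 → 12 → m; chars om.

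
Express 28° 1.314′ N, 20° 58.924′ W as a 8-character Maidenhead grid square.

HL98ma25

Add 180° to longitude and 90° to latitude: 159.01793, 118.02190.
Field (20°×10°, letters A–R): 159.01793/20 → 7 → H, 118.02190/10 → 11 → L; chars HL.
Square (2°×1°, digits 0–9): 19.01793/2 → 9, 8.02190/1 → 8; chars 98.
Subsquare (5′×2.5′, letters a–x): 1.01793/0.0833333 → 12 → m, 0.02190/0.0416667 → 0 → a; chars ma.
Extended square (30″×15″, digits 0–9): 0.01793/0.00833333 → 2, 0.02190/0.00416667 → 5; chars 25.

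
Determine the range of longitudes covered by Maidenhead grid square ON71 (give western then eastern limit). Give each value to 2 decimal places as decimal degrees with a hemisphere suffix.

Field O=14, N=13: +14·20° lon, +13·10° lat → SW at lon 100°, lat 40°.
Square 7, 1: +7·2° lon, +1·1° lat → SW at lon 114°, lat 41°.
Cell spans 2° lon × 1° lat.
west 114.00° E, east 116.00° E.

114.00° E, 116.00° E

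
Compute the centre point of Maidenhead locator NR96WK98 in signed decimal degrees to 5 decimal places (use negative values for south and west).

Field N=13, R=17: +13·20° lon, +17·10° lat → SW at lon 80°, lat 80°.
Square 9, 6: +9·2° lon, +6·1° lat → SW at lon 98°, lat 86°.
Subsquare w=22, k=10: +22·0.0833333° lon, +10·0.0416667° lat → SW at lon 99.8333°, lat 86.4167°.
Extended square 9, 8: +9·0.00833333° lon, +8·0.00416667° lat → SW at lon 99.9083°, lat 86.45°.
Cell spans 0.00833333° lon × 0.00416667° lat. Centre is SW corner plus half of each.
latitude 86.45208, longitude 99.91250.

86.45208, 99.91250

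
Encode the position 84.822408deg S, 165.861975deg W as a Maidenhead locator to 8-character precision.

Add 180° to longitude and 90° to latitude: 14.13802, 5.17759.
Field: lon ⌊14.13802/20⌋ = 0 → A; lat ⌊5.17759/10⌋ = 0 → A.
Square: lon ⌊14.13802/2⌋ = 7; lat ⌊5.17759/1⌋ = 5.
Subsquare: lon ⌊0.13802/0.0833333⌋ = 1 → b; lat ⌊0.17759/0.0416667⌋ = 4 → e.
Extended square: lon ⌊0.05469/0.00833333⌋ = 6; lat ⌊0.01093/0.00416667⌋ = 2.

AA75be62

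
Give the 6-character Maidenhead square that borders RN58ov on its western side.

Longitude subsquare o = 14; −1 → 13 = n.
The latitude characters are unchanged.

RN58nv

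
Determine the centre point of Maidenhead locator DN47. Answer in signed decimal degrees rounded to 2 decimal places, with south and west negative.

47.50, -111.00

Field D=3, N=13: +3·20° lon, +13·10° lat → SW at lon -120°, lat 40°.
Square 4, 7: +4·2° lon, +7·1° lat → SW at lon -112°, lat 47°.
Cell spans 2° lon × 1° lat. Centre is SW corner plus half of each.
latitude 47.50, longitude -111.00.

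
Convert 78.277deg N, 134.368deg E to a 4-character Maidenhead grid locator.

Offset from 180°W / 90°S: lon 314.37°, lat 168.28°.
Field (20°×10°, letters A–R): 314.37/20 → 15 → P, 168.28/10 → 16 → Q; chars PQ.
Square (2°×1°, digits 0–9): 14.37/2 → 7, 8.28/1 → 8; chars 78.

PQ78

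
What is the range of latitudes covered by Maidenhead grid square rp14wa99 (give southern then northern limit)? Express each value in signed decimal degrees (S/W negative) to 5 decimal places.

64.03750, 64.04167

Field R=17, P=15: +17·20° lon, +15·10° lat → SW at lon 160°, lat 60°.
Square 1, 4: +1·2° lon, +4·1° lat → SW at lon 162°, lat 64°.
Subsquare w=22, a=0: +22·0.0833333° lon, +0·0.0416667° lat → SW at lon 163.833°, lat 64°.
Extended square 9, 9: +9·0.00833333° lon, +9·0.00416667° lat → SW at lon 163.908°, lat 64.0375°.
Cell spans 0.00833333° lon × 0.00416667° lat.
south 64.03750, north 64.04167.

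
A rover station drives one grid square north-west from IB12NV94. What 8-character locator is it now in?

IB12nv85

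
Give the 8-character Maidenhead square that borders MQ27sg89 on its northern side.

MQ27sh80

Latitude extended square 9; +1 → 10, wraps to 0, carry into subsquare.
Latitude subsquare g = 6; +1 → 7 = h.
The longitude characters are unchanged.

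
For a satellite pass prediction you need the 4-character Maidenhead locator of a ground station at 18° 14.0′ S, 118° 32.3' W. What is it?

DH01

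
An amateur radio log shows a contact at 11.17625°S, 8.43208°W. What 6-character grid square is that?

IH58st

Add 180° to longitude and 90° to latitude: 171.5679, 78.8238.
Field (20°×10°, letters A–R): lon ⌊171.5679/20⌋ = 8 → I; lat ⌊78.8238/10⌋ = 7 → H.
Square (2°×1°, digits 0–9): lon ⌊11.5679/2⌋ = 5; lat ⌊8.8238/1⌋ = 8.
Subsquare (5′×2.5′, letters a–x): lon ⌊1.5679/0.0833333⌋ = 18 → s; lat ⌊0.8238/0.0416667⌋ = 19 → t.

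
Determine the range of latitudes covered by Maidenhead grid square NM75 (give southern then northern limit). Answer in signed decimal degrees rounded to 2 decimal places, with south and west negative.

Field N=13, M=12: +13·20° lon, +12·10° lat → SW at lon 80°, lat 30°.
Square 7, 5: +7·2° lon, +5·1° lat → SW at lon 94°, lat 35°.
Cell spans 2° lon × 1° lat.
south 35.00, north 36.00.

35.00, 36.00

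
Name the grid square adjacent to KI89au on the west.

KI79xu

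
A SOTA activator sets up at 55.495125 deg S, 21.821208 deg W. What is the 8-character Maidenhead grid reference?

Add 180° to longitude and 90° to latitude: 158.17879, 34.50487.
Field: 158.17879/20 → 7 → H, 34.50487/10 → 3 → D; chars HD.
Square: 18.17879/2 → 9, 4.50487/1 → 4; chars 94.
Subsquare: 0.17879/0.0833333 → 2 → c, 0.50487/0.0416667 → 12 → m; chars cm.
Extended square: 0.01213/0.00833333 → 1, 0.00487/0.00416667 → 1; chars 11.

HD94cm11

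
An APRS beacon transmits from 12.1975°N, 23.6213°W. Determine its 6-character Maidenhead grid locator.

HK82ee

Add 180° to longitude and 90° to latitude: 156.3787, 102.1975.
Field: 156.3787/20 → 7 → H, 102.1975/10 → 10 → K; chars HK.
Square: 16.3787/2 → 8, 2.1975/1 → 2; chars 82.
Subsquare: 0.3787/0.0833333 → 4 → e, 0.1975/0.0416667 → 4 → e; chars ee.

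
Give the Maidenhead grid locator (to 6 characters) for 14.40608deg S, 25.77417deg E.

KH25vo

Shift to the Maidenhead origin (180°W, 90°S): lon 205.7742, lat 75.5939.
Field: lon ⌊205.7742/20⌋ = 10 → K; lat ⌊75.5939/10⌋ = 7 → H.
Square: lon ⌊5.7742/2⌋ = 2; lat ⌊5.5939/1⌋ = 5.
Subsquare: lon ⌊1.7742/0.0833333⌋ = 21 → v; lat ⌊0.5939/0.0416667⌋ = 14 → o.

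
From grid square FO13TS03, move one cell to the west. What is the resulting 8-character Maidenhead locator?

Longitude extended square 0; −1 → -1, wraps to 9, carry into subsquare.
Longitude subsquare t = 19; −1 → 18 = s.
The latitude characters are unchanged.

FO13ss93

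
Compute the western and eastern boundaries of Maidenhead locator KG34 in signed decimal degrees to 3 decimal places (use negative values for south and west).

26.000, 28.000

Field K=10, G=6: +10·20° lon, +6·10° lat → SW at lon 20°, lat -30°.
Square 3, 4: +3·2° lon, +4·1° lat → SW at lon 26°, lat -26°.
Cell spans 2° lon × 1° lat.
west 26.000, east 28.000.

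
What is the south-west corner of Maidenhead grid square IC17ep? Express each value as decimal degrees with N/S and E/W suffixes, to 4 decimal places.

62.3750° S, 17.6667° W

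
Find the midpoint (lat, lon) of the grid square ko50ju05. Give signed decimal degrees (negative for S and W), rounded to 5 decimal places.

Field K=10, O=14: +10·20° lon, +14·10° lat → SW at lon 20°, lat 50°.
Square 5, 0: +5·2° lon, +0·1° lat → SW at lon 30°, lat 50°.
Subsquare j=9, u=20: +9·0.0833333° lon, +20·0.0416667° lat → SW at lon 30.75°, lat 50.8333°.
Extended square 0, 5: +0·0.00833333° lon, +5·0.00416667° lat → SW at lon 30.75°, lat 50.8542°.
Cell spans 0.00833333° lon × 0.00416667° lat. Centre is SW corner plus half of each.
latitude 50.85625, longitude 30.75417.

50.85625, 30.75417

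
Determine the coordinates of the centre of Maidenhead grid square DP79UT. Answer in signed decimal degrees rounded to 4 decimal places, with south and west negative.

69.8125, -104.2917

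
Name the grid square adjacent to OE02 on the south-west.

NE91

Longitude square 0; −1 → -1, wraps to 9, carry into field.
Longitude field O = 14; −1 → 13 = N.
Latitude square 2; −1 → 1.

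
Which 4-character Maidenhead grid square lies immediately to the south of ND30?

Latitude square 0; −1 → -1, wraps to 9, carry into field.
Latitude field D = 3; −1 → 2 = C.
The longitude characters are unchanged.

NC39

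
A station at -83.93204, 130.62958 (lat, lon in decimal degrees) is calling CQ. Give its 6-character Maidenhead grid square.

PA56hb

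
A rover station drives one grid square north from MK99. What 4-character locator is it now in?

ML90

Latitude square 9; +1 → 10, wraps to 0, carry into field.
Latitude field K = 10; +1 → 11 = L.
The longitude characters are unchanged.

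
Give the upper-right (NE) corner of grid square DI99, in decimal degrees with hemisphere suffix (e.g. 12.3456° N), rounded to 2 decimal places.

0.00° N, 100.00° W

Field D=3, I=8: +3·20° lon, +8·10° lat → SW at lon -120°, lat -10°.
Square 9, 9: +9·2° lon, +9·1° lat → SW at lon -102°, lat -1°.
Cell spans 2° lon × 1° lat. NE corner is SW corner plus one full cell.
latitude 0.00° N, longitude 100.00° W.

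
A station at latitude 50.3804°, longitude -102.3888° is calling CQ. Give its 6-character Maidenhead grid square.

DO80tj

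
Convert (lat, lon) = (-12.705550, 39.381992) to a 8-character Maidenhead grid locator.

KH97qh50

Add 180° to longitude and 90° to latitude: 219.38199, 77.29445.
Field: 219.38199/20 → 10 → K, 77.29445/10 → 7 → H; chars KH.
Square: 19.38199/2 → 9, 7.29445/1 → 7; chars 97.
Subsquare: 1.38199/0.0833333 → 16 → q, 0.29445/0.0416667 → 7 → h; chars qh.
Extended square: 0.04866/0.00833333 → 5, 0.00278/0.00416667 → 0; chars 50.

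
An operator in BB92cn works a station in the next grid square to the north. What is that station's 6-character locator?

Latitude subsquare n = 13; +1 → 14 = o.
The longitude characters are unchanged.

BB92co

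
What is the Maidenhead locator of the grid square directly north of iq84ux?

IQ85ua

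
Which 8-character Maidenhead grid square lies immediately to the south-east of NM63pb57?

Longitude extended square 5; +1 → 6.
Latitude extended square 7; −1 → 6.

NM63pb66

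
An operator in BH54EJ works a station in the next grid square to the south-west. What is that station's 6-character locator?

Longitude subsquare e = 4; −1 → 3 = d.
Latitude subsquare j = 9; −1 → 8 = i.

BH54di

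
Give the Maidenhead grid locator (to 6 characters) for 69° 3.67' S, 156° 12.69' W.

BC10vw

Shift to the Maidenhead origin (180°W, 90°S): lon 23.7885, lat 20.9388.
Field: 23.7885/20 → 1 → B, 20.9388/10 → 2 → C; chars BC.
Square: 3.7885/2 → 1, 0.9388/1 → 0; chars 10.
Subsquare: 1.7885/0.0833333 → 21 → v, 0.9388/0.0416667 → 22 → w; chars vw.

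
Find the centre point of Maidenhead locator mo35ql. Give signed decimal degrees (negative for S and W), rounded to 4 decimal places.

55.4792, 67.3750

Field M=12, O=14: +12·20° lon, +14·10° lat → SW at lon 60°, lat 50°.
Square 3, 5: +3·2° lon, +5·1° lat → SW at lon 66°, lat 55°.
Subsquare q=16, l=11: +16·0.0833333° lon, +11·0.0416667° lat → SW at lon 67.3333°, lat 55.4583°.
Cell spans 0.0833333° lon × 0.0416667° lat. Centre is SW corner plus half of each.
latitude 55.4792, longitude 67.3750.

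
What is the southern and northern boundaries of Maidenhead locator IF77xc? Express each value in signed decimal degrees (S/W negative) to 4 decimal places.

Field I=8, F=5: +8·20° lon, +5·10° lat → SW at lon -20°, lat -40°.
Square 7, 7: +7·2° lon, +7·1° lat → SW at lon -6°, lat -33°.
Subsquare x=23, c=2: +23·0.0833333° lon, +2·0.0416667° lat → SW at lon -4.08333°, lat -32.9167°.
Cell spans 0.0833333° lon × 0.0416667° lat.
south -32.9167, north -32.8750.

-32.9167, -32.8750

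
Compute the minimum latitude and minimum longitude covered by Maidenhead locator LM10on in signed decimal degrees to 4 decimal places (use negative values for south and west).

Field L=11, M=12: +11·20° lon, +12·10° lat → SW at lon 40°, lat 30°.
Square 1, 0: +1·2° lon, +0·1° lat → SW at lon 42°, lat 30°.
Subsquare o=14, n=13: +14·0.0833333° lon, +13·0.0416667° lat → SW at lon 43.1667°, lat 30.5417°.
latitude 30.5417, longitude 43.1667.

30.5417, 43.1667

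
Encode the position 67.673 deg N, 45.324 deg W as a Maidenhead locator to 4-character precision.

GP77

Add 180° to longitude and 90° to latitude: 134.68, 157.67.
Field: 134.68/20 → 6 → G, 157.67/10 → 15 → P; chars GP.
Square: 14.68/2 → 7, 7.67/1 → 7; chars 77.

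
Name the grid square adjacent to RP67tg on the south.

RP67tf

Latitude subsquare g = 6; −1 → 5 = f.
The longitude characters are unchanged.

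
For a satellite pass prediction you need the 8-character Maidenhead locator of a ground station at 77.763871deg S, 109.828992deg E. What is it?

OB42vf96

Add 180° to longitude and 90° to latitude: 289.82899, 12.23613.
Field (20°×10°, letters A–R): 289.82899/20 → 14 → O, 12.23613/10 → 1 → B; chars OB.
Square (2°×1°, digits 0–9): 9.82899/2 → 4, 2.23613/1 → 2; chars 42.
Subsquare (5′×2.5′, letters a–x): 1.82899/0.0833333 → 21 → v, 0.23613/0.0416667 → 5 → f; chars vf.
Extended square (30″×15″, digits 0–9): 0.07899/0.00833333 → 9, 0.02780/0.00416667 → 6; chars 96.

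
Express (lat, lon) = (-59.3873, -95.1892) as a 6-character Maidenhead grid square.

Shift to the Maidenhead origin (180°W, 90°S): lon 84.8108, lat 30.6127.
Field: lon ⌊84.8108/20⌋ = 4 → E; lat ⌊30.6127/10⌋ = 3 → D.
Square: lon ⌊4.8108/2⌋ = 2; lat ⌊0.6127/1⌋ = 0.
Subsquare: lon ⌊0.8108/0.0833333⌋ = 9 → j; lat ⌊0.6127/0.0416667⌋ = 14 → o.

ED20jo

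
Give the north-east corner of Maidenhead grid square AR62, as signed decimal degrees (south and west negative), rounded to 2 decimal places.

83.00, -166.00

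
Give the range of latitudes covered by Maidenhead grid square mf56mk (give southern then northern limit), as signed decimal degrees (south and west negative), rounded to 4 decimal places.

Field M=12, F=5: +12·20° lon, +5·10° lat → SW at lon 60°, lat -40°.
Square 5, 6: +5·2° lon, +6·1° lat → SW at lon 70°, lat -34°.
Subsquare m=12, k=10: +12·0.0833333° lon, +10·0.0416667° lat → SW at lon 71°, lat -33.5833°.
Cell spans 0.0833333° lon × 0.0416667° lat.
south -33.5833, north -33.5417.

-33.5833, -33.5417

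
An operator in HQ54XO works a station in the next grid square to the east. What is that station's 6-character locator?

HQ64ao

Longitude subsquare x = 23; +1 → 24, wraps to 0 = a, carry into square.
Longitude square 5; +1 → 6.
The latitude characters are unchanged.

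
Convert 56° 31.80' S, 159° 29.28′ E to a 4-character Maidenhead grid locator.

Add 180° to longitude and 90° to latitude: 339.49, 33.47.
Field: lon ⌊339.49/20⌋ = 16 → Q; lat ⌊33.47/10⌋ = 3 → D.
Square: lon ⌊19.49/2⌋ = 9; lat ⌊3.47/1⌋ = 3.

QD93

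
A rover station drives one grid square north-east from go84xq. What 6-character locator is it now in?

GO94ar

Longitude subsquare x = 23; +1 → 24, wraps to 0 = a, carry into square.
Longitude square 8; +1 → 9.
Latitude subsquare q = 16; +1 → 17 = r.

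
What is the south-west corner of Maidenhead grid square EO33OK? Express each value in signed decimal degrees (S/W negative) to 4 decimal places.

Field E=4, O=14: +4·20° lon, +14·10° lat → SW at lon -100°, lat 50°.
Square 3, 3: +3·2° lon, +3·1° lat → SW at lon -94°, lat 53°.
Subsquare o=14, k=10: +14·0.0833333° lon, +10·0.0416667° lat → SW at lon -92.8333°, lat 53.4167°.
latitude 53.4167, longitude -92.8333.

53.4167, -92.8333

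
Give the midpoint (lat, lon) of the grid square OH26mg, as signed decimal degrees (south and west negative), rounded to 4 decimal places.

-13.7292, 105.0417

Field O=14, H=7: +14·20° lon, +7·10° lat → SW at lon 100°, lat -20°.
Square 2, 6: +2·2° lon, +6·1° lat → SW at lon 104°, lat -14°.
Subsquare m=12, g=6: +12·0.0833333° lon, +6·0.0416667° lat → SW at lon 105°, lat -13.75°.
Cell spans 0.0833333° lon × 0.0416667° lat. Centre is SW corner plus half of each.
latitude -13.7292, longitude 105.0417.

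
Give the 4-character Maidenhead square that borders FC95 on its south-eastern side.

GC04

Longitude square 9; +1 → 10, wraps to 0, carry into field.
Longitude field F = 5; +1 → 6 = G.
Latitude square 5; −1 → 4.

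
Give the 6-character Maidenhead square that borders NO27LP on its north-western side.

NO27kq

Longitude subsquare l = 11; −1 → 10 = k.
Latitude subsquare p = 15; +1 → 16 = q.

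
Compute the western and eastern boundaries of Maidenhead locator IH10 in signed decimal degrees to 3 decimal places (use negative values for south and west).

Field I=8, H=7: +8·20° lon, +7·10° lat → SW at lon -20°, lat -20°.
Square 1, 0: +1·2° lon, +0·1° lat → SW at lon -18°, lat -20°.
Cell spans 2° lon × 1° lat.
west -18.000, east -16.000.

-18.000, -16.000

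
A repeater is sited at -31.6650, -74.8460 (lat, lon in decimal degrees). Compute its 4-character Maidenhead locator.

Add 180° to longitude and 90° to latitude: 105.15, 58.34.
Field (20°×10°, letters A–R): 105.15/20 → 5 → F, 58.34/10 → 5 → F; chars FF.
Square (2°×1°, digits 0–9): 5.15/2 → 2, 8.34/1 → 8; chars 28.

FF28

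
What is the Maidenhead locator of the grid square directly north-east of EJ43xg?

Longitude subsquare x = 23; +1 → 24, wraps to 0 = a, carry into square.
Longitude square 4; +1 → 5.
Latitude subsquare g = 6; +1 → 7 = h.

EJ53ah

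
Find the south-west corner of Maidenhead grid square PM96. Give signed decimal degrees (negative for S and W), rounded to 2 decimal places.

Field P=15, M=12: +15·20° lon, +12·10° lat → SW at lon 120°, lat 30°.
Square 9, 6: +9·2° lon, +6·1° lat → SW at lon 138°, lat 36°.
latitude 36.00, longitude 138.00.

36.00, 138.00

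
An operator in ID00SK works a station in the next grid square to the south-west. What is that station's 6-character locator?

Longitude subsquare s = 18; −1 → 17 = r.
Latitude subsquare k = 10; −1 → 9 = j.

ID00rj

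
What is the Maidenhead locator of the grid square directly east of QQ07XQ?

QQ17aq

Longitude subsquare x = 23; +1 → 24, wraps to 0 = a, carry into square.
Longitude square 0; +1 → 1.
The latitude characters are unchanged.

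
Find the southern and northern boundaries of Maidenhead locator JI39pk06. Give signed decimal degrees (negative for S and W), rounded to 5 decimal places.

-0.55833, -0.55417

Field J=9, I=8: +9·20° lon, +8·10° lat → SW at lon 0°, lat -10°.
Square 3, 9: +3·2° lon, +9·1° lat → SW at lon 6°, lat -1°.
Subsquare p=15, k=10: +15·0.0833333° lon, +10·0.0416667° lat → SW at lon 7.25°, lat -0.583333°.
Extended square 0, 6: +0·0.00833333° lon, +6·0.00416667° lat → SW at lon 7.25°, lat -0.558333°.
Cell spans 0.00833333° lon × 0.00416667° lat.
south -0.55833, north -0.55417.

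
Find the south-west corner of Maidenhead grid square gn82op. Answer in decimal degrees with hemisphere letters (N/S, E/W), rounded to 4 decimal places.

42.6250° N, 42.8333° W

Field G=6, N=13: +6·20° lon, +13·10° lat → SW at lon -60°, lat 40°.
Square 8, 2: +8·2° lon, +2·1° lat → SW at lon -44°, lat 42°.
Subsquare o=14, p=15: +14·0.0833333° lon, +15·0.0416667° lat → SW at lon -42.8333°, lat 42.625°.
latitude 42.6250° N, longitude 42.8333° W.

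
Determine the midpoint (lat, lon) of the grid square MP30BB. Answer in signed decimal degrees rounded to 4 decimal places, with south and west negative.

60.0625, 66.1250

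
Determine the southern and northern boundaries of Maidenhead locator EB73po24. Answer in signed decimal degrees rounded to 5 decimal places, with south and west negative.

Field E=4, B=1: +4·20° lon, +1·10° lat → SW at lon -100°, lat -80°.
Square 7, 3: +7·2° lon, +3·1° lat → SW at lon -86°, lat -77°.
Subsquare p=15, o=14: +15·0.0833333° lon, +14·0.0416667° lat → SW at lon -84.75°, lat -76.4167°.
Extended square 2, 4: +2·0.00833333° lon, +4·0.00416667° lat → SW at lon -84.7333°, lat -76.4°.
Cell spans 0.00833333° lon × 0.00416667° lat.
south -76.40000, north -76.39583.

-76.40000, -76.39583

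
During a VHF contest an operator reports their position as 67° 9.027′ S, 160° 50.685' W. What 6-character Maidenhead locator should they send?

AC92nu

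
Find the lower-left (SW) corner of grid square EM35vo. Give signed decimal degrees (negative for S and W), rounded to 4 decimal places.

Field E=4, M=12: +4·20° lon, +12·10° lat → SW at lon -100°, lat 30°.
Square 3, 5: +3·2° lon, +5·1° lat → SW at lon -94°, lat 35°.
Subsquare v=21, o=14: +21·0.0833333° lon, +14·0.0416667° lat → SW at lon -92.25°, lat 35.5833°.
latitude 35.5833, longitude -92.2500.

35.5833, -92.2500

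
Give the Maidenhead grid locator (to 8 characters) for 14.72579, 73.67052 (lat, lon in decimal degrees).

MK64ur04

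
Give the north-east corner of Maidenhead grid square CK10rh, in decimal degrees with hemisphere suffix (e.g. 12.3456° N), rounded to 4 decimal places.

Field C=2, K=10: +2·20° lon, +10·10° lat → SW at lon -140°, lat 10°.
Square 1, 0: +1·2° lon, +0·1° lat → SW at lon -138°, lat 10°.
Subsquare r=17, h=7: +17·0.0833333° lon, +7·0.0416667° lat → SW at lon -136.583°, lat 10.2917°.
Cell spans 0.0833333° lon × 0.0416667° lat. NE corner is SW corner plus one full cell.
latitude 10.3333° N, longitude 136.5000° W.

10.3333° N, 136.5000° W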